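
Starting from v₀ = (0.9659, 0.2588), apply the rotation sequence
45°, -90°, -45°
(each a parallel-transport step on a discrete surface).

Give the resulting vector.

Total rotation: 45° + (-90°) + (-45°) = -90°. Final vector: (0.2588, -0.9659)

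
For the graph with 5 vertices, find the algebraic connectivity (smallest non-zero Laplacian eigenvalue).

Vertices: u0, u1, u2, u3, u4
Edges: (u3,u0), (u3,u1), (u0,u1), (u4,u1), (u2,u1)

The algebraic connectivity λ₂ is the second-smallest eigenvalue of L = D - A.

Degrees: deg(u0) = 2, deg(u1) = 4, deg(u2) = 1, deg(u3) = 2, deg(u4) = 1.
L = D − A with rows/columns ordered (u0, u1, u2, u3, u4):
  [ 2, -1,  0, -1,  0]
  [-1,  4, -1, -1, -1]
  [ 0, -1,  1,  0,  0]
  [-1, -1,  0,  2,  0]
  [ 0, -1,  0,  0,  1]
Characteristic polynomial: det(λI − L) = λ(λ − 1)²(λ − 3)(λ − 5).
Roots: λ = 0; (λ − 1) = 0 ⇒ λ = 1 (multiplicity 2); (λ − 3) = 0 ⇒ λ = 3; (λ − 5) = 0 ⇒ λ = 5.
(Check: the roots sum (with multiplicity) to 10, matching trace L = Σdeg = 2·5 = 10.)
Laplacian eigenvalues: [0.0, 1.0, 1.0, 3.0, 5.0]. Algebraic connectivity (smallest non-zero eigenvalue) = 1.0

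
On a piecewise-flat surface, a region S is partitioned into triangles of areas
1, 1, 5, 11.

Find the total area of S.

1 + 1 + 5 + 11 = 18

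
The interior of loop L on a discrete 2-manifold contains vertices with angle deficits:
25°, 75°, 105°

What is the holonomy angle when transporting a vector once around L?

Holonomy = total enclosed curvature = 25° + 75° + 105° = 205°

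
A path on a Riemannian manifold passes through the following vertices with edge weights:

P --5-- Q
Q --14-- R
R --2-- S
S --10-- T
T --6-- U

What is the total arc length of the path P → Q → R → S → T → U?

Arc length = 5 + 14 + 2 + 10 + 6 = 37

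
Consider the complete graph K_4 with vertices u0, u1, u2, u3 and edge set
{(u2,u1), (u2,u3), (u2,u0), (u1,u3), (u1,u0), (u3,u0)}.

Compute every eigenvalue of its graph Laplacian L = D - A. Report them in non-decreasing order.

For the complete graph K_n, L = nI − J (J = all-ones matrix). J has eigenvalues n (once, eigenvector 𝟙) and 0 (multiplicity n−1), so L has eigenvalues 0 (once) and n (multiplicity n−1). Here n = 4: eigenvalue 0 once and 4 with multiplicity 3.
Laplacian eigenvalues (increasing order): [0.0, 4.0, 4.0, 4.0]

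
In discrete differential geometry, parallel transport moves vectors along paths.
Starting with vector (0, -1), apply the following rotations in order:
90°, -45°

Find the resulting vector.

Total rotation: 90° + (-45°) = 45°. Final vector: (0.7071, -0.7071)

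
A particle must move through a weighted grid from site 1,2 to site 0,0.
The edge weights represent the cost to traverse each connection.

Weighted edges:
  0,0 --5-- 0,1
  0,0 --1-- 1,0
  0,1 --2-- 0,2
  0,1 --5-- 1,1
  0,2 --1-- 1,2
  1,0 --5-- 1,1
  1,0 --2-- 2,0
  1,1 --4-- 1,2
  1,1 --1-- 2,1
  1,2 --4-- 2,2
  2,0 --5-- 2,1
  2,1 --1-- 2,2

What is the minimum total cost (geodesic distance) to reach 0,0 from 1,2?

Shortest path: 1,2 → 0,2 → 0,1 → 0,0, total weight = 8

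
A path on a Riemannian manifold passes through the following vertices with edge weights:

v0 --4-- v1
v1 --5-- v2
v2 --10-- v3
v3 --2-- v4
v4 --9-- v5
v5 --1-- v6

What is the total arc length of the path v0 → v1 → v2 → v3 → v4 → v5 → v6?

Arc length = 4 + 5 + 10 + 2 + 9 + 1 = 31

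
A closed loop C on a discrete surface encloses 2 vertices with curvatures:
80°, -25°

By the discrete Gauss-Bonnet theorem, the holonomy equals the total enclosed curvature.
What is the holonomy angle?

Holonomy = total enclosed curvature = 80° + (-25°) = 55°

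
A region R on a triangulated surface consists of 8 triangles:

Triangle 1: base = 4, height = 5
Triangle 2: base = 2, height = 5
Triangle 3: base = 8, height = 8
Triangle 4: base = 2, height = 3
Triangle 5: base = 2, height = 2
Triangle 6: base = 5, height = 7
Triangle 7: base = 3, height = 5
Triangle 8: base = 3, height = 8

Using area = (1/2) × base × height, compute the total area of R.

(1/2)×4×5 + (1/2)×2×5 + (1/2)×8×8 + (1/2)×2×3 + (1/2)×2×2 + (1/2)×5×7 + (1/2)×3×5 + (1/2)×3×8 = 89.0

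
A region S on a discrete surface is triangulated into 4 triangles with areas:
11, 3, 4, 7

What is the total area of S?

11 + 3 + 4 + 7 = 25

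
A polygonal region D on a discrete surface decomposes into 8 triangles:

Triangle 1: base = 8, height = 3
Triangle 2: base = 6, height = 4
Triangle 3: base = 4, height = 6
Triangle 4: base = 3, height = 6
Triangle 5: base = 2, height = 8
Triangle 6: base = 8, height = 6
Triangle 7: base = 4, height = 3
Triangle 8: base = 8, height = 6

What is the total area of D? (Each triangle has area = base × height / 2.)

(1/2)×8×3 + (1/2)×6×4 + (1/2)×4×6 + (1/2)×3×6 + (1/2)×2×8 + (1/2)×8×6 + (1/2)×4×3 + (1/2)×8×6 = 107.0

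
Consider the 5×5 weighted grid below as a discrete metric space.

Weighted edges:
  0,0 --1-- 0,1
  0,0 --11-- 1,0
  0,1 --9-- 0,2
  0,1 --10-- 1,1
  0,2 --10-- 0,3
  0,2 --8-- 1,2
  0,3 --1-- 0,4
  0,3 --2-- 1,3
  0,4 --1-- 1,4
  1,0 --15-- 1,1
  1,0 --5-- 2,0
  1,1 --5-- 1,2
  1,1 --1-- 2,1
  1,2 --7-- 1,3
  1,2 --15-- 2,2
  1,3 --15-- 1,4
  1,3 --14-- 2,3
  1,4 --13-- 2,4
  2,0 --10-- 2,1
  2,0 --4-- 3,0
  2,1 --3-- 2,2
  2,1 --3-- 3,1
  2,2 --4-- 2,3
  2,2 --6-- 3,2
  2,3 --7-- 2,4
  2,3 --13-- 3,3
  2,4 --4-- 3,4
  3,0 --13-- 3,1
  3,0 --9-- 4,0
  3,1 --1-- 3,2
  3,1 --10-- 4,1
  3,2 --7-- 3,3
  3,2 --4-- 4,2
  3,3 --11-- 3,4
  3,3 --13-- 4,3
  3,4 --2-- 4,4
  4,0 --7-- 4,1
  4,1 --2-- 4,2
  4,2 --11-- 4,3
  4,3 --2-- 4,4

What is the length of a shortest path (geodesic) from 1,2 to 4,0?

Shortest path: 1,2 → 1,1 → 2,1 → 3,1 → 3,2 → 4,2 → 4,1 → 4,0, total weight = 23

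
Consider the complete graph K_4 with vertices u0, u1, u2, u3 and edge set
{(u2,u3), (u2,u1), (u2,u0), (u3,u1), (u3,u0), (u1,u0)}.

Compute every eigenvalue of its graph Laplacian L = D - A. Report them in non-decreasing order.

For the complete graph K_n, L = nI − J (J = all-ones matrix). J has eigenvalues n (once, eigenvector 𝟙) and 0 (multiplicity n−1), so L has eigenvalues 0 (once) and n (multiplicity n−1). Here n = 4: eigenvalue 0 once and 4 with multiplicity 3.
Laplacian eigenvalues (increasing order): [0.0, 4.0, 4.0, 4.0]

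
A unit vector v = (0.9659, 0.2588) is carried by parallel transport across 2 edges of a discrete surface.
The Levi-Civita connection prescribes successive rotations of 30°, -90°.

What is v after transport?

Total rotation: 30° + (-90°) = -60°. Final vector: (0.7071, -0.7071)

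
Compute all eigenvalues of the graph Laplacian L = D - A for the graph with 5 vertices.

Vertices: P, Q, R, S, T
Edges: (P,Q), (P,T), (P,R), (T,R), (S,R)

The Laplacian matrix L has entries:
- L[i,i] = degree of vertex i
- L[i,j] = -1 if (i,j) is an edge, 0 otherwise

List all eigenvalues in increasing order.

Degrees: deg(P) = 3, deg(Q) = 1, deg(R) = 3, deg(S) = 1, deg(T) = 2.
L = D − A with rows/columns ordered (P, Q, R, S, T):
  [ 3, -1, -1,  0, -1]
  [-1,  1,  0,  0,  0]
  [-1,  0,  3, -1, -1]
  [ 0,  0, -1,  1,  0]
  [-1,  0, -1,  0,  2]
Characteristic polynomial: det(λI − L) = λ(λ² − 5λ + 3)(λ² − 5λ + 5).
Roots: λ = 0; (λ² − 5λ + 3) = 0 ⇒ λ = (5 ± √13)/2 ≈ 0.6972, 4.3028; (λ² − 5λ + 5) = 0 ⇒ λ = (5 ± √5)/2 ≈ 1.382, 3.618.
(Check: the roots sum (with multiplicity) to 10, matching trace L = Σdeg = 2·5 = 10.)
Laplacian eigenvalues (increasing order): [0.0, 0.6972, 1.382, 3.618, 4.3028]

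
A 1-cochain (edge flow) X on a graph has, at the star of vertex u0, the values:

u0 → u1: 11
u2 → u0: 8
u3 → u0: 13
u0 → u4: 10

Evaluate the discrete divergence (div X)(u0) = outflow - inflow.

Divergence = sum of outgoing flows = 11 + (-8) + (-13) + 10 = 0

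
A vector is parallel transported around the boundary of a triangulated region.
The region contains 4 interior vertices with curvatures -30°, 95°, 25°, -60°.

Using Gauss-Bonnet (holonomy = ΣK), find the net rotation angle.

Holonomy = total enclosed curvature = (-30°) + 95° + 25° + (-60°) = 30°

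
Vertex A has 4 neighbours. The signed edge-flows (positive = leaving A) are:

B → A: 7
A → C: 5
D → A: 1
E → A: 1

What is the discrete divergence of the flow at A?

Divergence = sum of outgoing flows = (-7) + 5 + (-1) + (-1) = -4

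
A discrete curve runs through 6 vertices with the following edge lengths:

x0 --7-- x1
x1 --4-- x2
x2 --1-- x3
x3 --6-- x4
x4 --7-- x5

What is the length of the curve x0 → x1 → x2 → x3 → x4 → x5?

Arc length = 7 + 4 + 1 + 6 + 7 = 25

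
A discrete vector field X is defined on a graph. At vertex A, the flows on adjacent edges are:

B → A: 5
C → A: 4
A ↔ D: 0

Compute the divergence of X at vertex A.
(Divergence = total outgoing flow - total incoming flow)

Divergence = sum of outgoing flows = (-5) + (-4) + 0 = -9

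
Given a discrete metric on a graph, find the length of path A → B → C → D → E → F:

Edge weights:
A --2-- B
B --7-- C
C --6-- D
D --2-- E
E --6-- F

Arc length = 2 + 7 + 6 + 2 + 6 = 23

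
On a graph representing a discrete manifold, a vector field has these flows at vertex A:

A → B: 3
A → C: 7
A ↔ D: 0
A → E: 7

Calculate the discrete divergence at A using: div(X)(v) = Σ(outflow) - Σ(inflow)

Divergence = sum of outgoing flows = 3 + 7 + 0 + 7 = 17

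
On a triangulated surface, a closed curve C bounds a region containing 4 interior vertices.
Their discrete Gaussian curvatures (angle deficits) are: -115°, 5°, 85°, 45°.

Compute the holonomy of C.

Holonomy = total enclosed curvature = (-115°) + 5° + 85° + 45° = 20°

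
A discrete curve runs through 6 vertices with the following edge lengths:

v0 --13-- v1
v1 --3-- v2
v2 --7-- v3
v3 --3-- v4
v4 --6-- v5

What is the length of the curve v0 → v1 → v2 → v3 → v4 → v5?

Arc length = 13 + 3 + 7 + 3 + 6 = 32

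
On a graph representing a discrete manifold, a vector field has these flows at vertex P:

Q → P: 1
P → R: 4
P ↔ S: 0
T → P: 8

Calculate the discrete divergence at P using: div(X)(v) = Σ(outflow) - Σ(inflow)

Divergence = sum of outgoing flows = (-1) + 4 + 0 + (-8) = -5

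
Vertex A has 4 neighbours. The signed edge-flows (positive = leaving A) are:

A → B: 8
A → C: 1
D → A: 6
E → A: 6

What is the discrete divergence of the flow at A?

Divergence = sum of outgoing flows = 8 + 1 + (-6) + (-6) = -3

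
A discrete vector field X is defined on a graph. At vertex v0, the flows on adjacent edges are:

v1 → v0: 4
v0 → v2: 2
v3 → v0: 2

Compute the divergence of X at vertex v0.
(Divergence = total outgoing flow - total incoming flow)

Divergence = sum of outgoing flows = (-4) + 2 + (-2) = -4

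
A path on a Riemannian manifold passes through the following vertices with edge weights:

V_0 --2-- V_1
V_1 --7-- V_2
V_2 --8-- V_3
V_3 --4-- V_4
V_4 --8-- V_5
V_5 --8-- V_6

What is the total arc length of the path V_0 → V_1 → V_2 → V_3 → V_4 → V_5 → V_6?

Arc length = 2 + 7 + 8 + 4 + 8 + 8 = 37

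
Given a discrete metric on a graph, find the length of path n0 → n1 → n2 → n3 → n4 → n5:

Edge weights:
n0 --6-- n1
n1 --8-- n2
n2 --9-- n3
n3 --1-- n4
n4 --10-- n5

Arc length = 6 + 8 + 9 + 1 + 10 = 34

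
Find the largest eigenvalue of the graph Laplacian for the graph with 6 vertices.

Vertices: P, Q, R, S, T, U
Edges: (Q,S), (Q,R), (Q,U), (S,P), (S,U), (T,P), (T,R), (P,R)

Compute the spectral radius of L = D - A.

Degrees: deg(P) = 3, deg(Q) = 3, deg(R) = 3, deg(S) = 3, deg(T) = 2, deg(U) = 2.
L = D − A with rows/columns ordered (P, Q, R, S, T, U):
  [ 3,  0, -1, -1, -1,  0]
  [ 0,  3, -1, -1,  0, -1]
  [-1, -1,  3,  0, -1,  0]
  [-1, -1,  0,  3,  0, -1]
  [-1,  0, -1,  0,  2,  0]
  [ 0, -1,  0, -1,  0,  2]
Characteristic polynomial: det(λI − L) = λ(λ − 1)(λ − 3)²(λ − 4)(λ − 5).
Roots: λ = 0; (λ − 1) = 0 ⇒ λ = 1; (λ − 3) = 0 ⇒ λ = 3 (multiplicity 2); (λ − 4) = 0 ⇒ λ = 4; (λ − 5) = 0 ⇒ λ = 5.
(Check: the roots sum (with multiplicity) to 16, matching trace L = Σdeg = 2·8 = 16.)
Laplacian eigenvalues: [0.0, 1.0, 3.0, 3.0, 4.0, 5.0]. Largest eigenvalue (spectral radius) = 5.0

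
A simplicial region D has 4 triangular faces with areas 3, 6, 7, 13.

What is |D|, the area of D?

3 + 6 + 7 + 13 = 29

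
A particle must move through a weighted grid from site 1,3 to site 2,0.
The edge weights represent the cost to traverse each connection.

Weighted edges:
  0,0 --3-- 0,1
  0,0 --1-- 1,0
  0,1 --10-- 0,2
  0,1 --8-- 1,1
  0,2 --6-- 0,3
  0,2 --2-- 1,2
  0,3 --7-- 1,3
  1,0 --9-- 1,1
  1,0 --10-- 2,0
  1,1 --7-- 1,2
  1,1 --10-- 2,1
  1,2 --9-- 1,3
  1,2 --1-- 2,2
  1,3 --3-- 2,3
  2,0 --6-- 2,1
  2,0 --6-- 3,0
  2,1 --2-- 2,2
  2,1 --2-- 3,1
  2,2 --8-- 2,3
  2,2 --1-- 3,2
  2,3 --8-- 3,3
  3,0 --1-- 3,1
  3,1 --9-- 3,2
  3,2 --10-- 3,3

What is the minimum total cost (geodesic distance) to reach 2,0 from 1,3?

Shortest path: 1,3 → 1,2 → 2,2 → 2,1 → 2,0, total weight = 18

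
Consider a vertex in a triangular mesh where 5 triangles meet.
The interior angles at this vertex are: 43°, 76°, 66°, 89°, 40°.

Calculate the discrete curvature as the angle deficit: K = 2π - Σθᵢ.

Sum of angles = 314°. K = 360° - 314° = 46° = 23π/90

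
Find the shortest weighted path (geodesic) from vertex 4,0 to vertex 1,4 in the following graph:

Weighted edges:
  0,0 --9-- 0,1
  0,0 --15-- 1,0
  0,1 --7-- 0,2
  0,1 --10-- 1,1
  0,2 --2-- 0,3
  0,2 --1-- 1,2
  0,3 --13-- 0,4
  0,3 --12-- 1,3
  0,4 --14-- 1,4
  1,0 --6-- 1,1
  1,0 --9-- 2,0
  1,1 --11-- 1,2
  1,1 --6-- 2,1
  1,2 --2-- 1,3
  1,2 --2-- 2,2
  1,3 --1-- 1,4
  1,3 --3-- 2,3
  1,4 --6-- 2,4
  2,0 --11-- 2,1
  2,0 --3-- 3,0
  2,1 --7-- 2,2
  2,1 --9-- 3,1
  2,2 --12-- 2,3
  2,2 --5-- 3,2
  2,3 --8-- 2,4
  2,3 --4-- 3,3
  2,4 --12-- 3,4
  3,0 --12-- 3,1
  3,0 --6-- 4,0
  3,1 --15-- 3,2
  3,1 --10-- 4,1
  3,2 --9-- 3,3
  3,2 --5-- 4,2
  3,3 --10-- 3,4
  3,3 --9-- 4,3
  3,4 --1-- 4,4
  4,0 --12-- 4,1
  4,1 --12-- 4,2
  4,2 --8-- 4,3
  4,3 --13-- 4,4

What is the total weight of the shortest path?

Shortest path: 4,0 → 3,0 → 2,0 → 2,1 → 2,2 → 1,2 → 1,3 → 1,4, total weight = 32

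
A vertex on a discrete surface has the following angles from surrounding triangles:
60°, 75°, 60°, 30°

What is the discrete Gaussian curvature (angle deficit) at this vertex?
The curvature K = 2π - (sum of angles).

Sum of angles = 225°. K = 360° - 225° = 135°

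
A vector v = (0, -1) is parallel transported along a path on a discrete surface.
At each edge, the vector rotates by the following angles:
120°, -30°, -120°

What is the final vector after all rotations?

Total rotation: 120° + (-30°) + (-120°) = -30°. Final vector: (-0.5000, -0.8660)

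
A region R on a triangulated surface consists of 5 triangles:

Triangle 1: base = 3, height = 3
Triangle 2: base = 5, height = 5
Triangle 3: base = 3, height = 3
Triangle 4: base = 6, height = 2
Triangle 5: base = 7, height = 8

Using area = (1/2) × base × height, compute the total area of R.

(1/2)×3×3 + (1/2)×5×5 + (1/2)×3×3 + (1/2)×6×2 + (1/2)×7×8 = 55.5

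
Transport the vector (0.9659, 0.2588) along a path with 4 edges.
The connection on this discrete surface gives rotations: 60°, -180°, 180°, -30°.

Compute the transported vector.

Total rotation: 60° + (-180°) + 180° + (-30°) = 30°. Final vector: (0.7071, 0.7071)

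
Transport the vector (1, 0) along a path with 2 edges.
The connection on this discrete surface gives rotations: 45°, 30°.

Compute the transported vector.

Total rotation: 45° + 30° = 75°. Final vector: (0.2588, 0.9659)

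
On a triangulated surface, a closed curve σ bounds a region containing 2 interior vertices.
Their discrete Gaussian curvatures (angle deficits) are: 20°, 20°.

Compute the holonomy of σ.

Holonomy = total enclosed curvature = 20° + 20° = 40°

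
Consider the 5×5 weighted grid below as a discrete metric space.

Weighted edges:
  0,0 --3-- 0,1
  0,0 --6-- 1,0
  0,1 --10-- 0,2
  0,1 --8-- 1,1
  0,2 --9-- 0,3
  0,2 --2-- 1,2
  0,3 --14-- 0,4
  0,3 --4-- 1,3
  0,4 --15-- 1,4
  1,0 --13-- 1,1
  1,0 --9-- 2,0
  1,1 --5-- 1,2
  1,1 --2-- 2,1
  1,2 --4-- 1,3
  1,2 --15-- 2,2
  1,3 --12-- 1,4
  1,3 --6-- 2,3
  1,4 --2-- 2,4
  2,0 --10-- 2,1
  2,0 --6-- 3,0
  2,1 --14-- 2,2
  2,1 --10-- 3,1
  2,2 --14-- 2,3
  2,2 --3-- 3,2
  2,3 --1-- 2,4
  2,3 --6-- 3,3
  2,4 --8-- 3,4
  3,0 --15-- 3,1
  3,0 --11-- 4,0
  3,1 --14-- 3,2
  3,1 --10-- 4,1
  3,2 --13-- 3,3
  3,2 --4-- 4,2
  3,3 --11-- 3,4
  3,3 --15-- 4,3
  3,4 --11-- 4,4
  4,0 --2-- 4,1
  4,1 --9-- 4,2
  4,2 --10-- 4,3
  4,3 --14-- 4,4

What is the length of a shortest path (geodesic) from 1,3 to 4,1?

Shortest path: 1,3 → 1,2 → 1,1 → 2,1 → 3,1 → 4,1, total weight = 31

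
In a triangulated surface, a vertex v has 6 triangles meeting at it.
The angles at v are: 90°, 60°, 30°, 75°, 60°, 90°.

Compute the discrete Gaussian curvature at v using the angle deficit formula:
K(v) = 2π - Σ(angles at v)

Sum of angles = 405°. K = 360° - 405° = -45° = -π/4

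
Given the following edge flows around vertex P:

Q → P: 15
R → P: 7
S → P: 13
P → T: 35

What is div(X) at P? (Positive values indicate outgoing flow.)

Divergence = sum of outgoing flows = (-15) + (-7) + (-13) + 35 = 0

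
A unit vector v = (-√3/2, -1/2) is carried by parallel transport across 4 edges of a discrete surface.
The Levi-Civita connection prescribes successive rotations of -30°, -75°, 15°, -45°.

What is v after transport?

Total rotation: (-30°) + (-75°) + 15° + (-45°) = -135°. Final vector: (0.2588, 0.9659)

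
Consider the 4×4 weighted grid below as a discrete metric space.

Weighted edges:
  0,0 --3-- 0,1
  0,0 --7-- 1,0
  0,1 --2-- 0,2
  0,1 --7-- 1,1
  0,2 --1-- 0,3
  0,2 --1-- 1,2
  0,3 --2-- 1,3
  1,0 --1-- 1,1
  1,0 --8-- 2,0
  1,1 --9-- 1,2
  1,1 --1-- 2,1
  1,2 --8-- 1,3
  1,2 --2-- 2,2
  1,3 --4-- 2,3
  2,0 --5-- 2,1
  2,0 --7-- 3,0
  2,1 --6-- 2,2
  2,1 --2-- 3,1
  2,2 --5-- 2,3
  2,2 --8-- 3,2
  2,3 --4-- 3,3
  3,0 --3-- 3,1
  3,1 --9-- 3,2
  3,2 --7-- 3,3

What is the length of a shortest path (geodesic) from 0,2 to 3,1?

Shortest path: 0,2 → 1,2 → 2,2 → 2,1 → 3,1, total weight = 11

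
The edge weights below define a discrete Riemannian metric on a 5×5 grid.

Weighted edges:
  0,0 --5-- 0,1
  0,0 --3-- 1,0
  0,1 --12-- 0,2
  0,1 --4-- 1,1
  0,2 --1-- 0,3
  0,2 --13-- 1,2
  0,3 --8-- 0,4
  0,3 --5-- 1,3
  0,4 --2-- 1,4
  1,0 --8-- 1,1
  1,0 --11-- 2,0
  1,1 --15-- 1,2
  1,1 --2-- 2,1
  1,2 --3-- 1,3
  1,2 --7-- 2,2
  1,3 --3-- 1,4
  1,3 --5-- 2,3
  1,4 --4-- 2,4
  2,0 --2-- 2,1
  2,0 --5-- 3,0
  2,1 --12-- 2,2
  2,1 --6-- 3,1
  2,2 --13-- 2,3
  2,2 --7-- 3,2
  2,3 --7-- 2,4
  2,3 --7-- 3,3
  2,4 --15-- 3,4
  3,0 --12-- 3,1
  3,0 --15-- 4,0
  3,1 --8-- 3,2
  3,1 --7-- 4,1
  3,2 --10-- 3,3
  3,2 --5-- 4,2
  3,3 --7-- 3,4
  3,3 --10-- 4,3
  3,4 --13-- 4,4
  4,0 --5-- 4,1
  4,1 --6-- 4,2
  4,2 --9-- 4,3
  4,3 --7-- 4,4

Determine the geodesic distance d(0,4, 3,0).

Shortest path: 0,4 → 1,4 → 1,3 → 1,2 → 1,1 → 2,1 → 2,0 → 3,0, total weight = 32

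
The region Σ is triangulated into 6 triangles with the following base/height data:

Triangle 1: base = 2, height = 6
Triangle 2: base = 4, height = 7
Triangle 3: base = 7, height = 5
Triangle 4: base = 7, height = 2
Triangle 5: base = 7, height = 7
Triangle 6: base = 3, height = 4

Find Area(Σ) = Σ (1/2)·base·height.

(1/2)×2×6 + (1/2)×4×7 + (1/2)×7×5 + (1/2)×7×2 + (1/2)×7×7 + (1/2)×3×4 = 75.0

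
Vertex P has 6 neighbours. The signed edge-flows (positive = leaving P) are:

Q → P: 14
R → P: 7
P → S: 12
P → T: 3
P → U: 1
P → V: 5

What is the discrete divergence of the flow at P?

Divergence = sum of outgoing flows = (-14) + (-7) + 12 + 3 + 1 + 5 = 0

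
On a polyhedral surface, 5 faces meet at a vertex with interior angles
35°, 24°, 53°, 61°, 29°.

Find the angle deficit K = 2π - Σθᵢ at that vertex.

Sum of angles = 202°. K = 360° - 202° = 158° = 79π/90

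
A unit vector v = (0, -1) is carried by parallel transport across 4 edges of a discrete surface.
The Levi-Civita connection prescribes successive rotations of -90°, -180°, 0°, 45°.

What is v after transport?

Total rotation: (-90°) + (-180°) + 0° + 45° = -225° ≡ 135° (mod 360°). Final vector: (0.7071, 0.7071)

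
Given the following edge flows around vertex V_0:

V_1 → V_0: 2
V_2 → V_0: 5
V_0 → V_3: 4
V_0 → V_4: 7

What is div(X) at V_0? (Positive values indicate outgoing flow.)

Divergence = sum of outgoing flows = (-2) + (-5) + 4 + 7 = 4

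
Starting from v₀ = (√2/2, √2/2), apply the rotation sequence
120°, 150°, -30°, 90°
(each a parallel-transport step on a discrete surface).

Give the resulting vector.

Total rotation: 120° + 150° + (-30°) + 90° = 330° ≡ -30° (mod 360°). Final vector: (0.9659, 0.2588)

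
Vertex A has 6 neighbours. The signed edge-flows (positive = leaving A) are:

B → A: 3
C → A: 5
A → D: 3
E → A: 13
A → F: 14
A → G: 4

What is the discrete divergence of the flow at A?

Divergence = sum of outgoing flows = (-3) + (-5) + 3 + (-13) + 14 + 4 = 0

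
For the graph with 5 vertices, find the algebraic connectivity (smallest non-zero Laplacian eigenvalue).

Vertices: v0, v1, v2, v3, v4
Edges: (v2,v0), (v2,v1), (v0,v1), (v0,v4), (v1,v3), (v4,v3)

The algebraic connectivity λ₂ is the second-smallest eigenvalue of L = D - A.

Degrees: deg(v0) = 3, deg(v1) = 3, deg(v2) = 2, deg(v3) = 2, deg(v4) = 2.
L = D − A with rows/columns ordered (v0, v1, v2, v3, v4):
  [ 3, -1, -1,  0, -1]
  [-1,  3, -1, -1,  0]
  [-1, -1,  2,  0,  0]
  [ 0, -1,  0,  2, -1]
  [-1,  0,  0, -1,  2]
Characteristic polynomial: det(λI − L) = λ(λ² − 5λ + 5)(λ² − 7λ + 11).
Roots: λ = 0; (λ² − 5λ + 5) = 0 ⇒ λ = (5 ± √5)/2 ≈ 1.382, 3.618; (λ² − 7λ + 11) = 0 ⇒ λ = (7 ± √5)/2 ≈ 2.382, 4.618.
(Check: the roots sum (with multiplicity) to 12, matching trace L = Σdeg = 2·6 = 12.)
Laplacian eigenvalues: [0.0, 1.382, 2.382, 3.618, 4.618]. Algebraic connectivity (smallest non-zero eigenvalue) = 1.382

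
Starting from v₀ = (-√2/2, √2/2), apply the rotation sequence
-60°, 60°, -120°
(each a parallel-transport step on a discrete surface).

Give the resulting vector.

Total rotation: (-60°) + 60° + (-120°) = -120°. Final vector: (0.9659, 0.2588)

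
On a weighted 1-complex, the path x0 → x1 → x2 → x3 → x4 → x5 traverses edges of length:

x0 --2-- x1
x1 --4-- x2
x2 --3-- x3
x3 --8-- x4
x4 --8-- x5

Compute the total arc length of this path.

Arc length = 2 + 4 + 3 + 8 + 8 = 25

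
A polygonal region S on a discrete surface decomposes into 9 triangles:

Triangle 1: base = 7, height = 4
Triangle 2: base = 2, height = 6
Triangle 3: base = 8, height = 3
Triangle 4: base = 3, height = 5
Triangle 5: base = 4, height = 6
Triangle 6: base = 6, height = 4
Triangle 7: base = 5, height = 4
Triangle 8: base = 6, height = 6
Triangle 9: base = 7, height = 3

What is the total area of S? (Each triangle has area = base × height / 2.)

(1/2)×7×4 + (1/2)×2×6 + (1/2)×8×3 + (1/2)×3×5 + (1/2)×4×6 + (1/2)×6×4 + (1/2)×5×4 + (1/2)×6×6 + (1/2)×7×3 = 102.0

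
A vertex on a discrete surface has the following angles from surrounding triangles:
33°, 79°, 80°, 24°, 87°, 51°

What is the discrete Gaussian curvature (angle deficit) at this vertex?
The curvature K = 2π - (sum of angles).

Sum of angles = 354°. K = 360° - 354° = 6° = π/30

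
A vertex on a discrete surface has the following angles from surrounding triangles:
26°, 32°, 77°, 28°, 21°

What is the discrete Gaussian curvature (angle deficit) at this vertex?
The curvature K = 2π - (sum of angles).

Sum of angles = 184°. K = 360° - 184° = 176° = 44π/45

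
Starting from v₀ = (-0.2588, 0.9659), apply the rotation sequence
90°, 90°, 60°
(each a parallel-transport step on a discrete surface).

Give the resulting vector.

Total rotation: 90° + 90° + 60° = 240° ≡ -120° (mod 360°). Final vector: (0.9659, -0.2588)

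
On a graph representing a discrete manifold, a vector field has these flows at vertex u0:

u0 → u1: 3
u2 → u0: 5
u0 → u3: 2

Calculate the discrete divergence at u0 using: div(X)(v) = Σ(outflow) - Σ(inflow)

Divergence = sum of outgoing flows = 3 + (-5) + 2 = 0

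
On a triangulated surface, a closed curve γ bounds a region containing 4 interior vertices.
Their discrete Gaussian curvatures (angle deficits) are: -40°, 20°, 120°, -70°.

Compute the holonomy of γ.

Holonomy = total enclosed curvature = (-40°) + 20° + 120° + (-70°) = 30°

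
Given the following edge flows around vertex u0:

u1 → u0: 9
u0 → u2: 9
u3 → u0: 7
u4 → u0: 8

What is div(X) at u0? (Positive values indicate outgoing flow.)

Divergence = sum of outgoing flows = (-9) + 9 + (-7) + (-8) = -15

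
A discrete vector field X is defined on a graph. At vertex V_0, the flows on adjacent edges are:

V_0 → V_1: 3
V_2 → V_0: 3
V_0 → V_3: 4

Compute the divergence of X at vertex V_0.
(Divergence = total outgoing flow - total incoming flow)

Divergence = sum of outgoing flows = 3 + (-3) + 4 = 4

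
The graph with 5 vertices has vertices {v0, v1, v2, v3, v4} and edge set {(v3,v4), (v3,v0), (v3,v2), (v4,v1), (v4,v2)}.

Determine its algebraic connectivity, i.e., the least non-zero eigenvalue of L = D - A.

Degrees: deg(v0) = 1, deg(v1) = 1, deg(v2) = 2, deg(v3) = 3, deg(v4) = 3.
L = D − A with rows/columns ordered (v0, v1, v2, v3, v4):
  [ 1,  0,  0, -1,  0]
  [ 0,  1,  0,  0, -1]
  [ 0,  0,  2, -1, -1]
  [-1,  0, -1,  3, -1]
  [ 0, -1, -1, -1,  3]
Characteristic polynomial: det(λI − L) = λ(λ² − 5λ + 3)(λ² − 5λ + 5).
Roots: λ = 0; (λ² − 5λ + 3) = 0 ⇒ λ = (5 ± √13)/2 ≈ 0.6972, 4.3028; (λ² − 5λ + 5) = 0 ⇒ λ = (5 ± √5)/2 ≈ 1.382, 3.618.
(Check: the roots sum (with multiplicity) to 10, matching trace L = Σdeg = 2·5 = 10.)
Laplacian eigenvalues: [0.0, 0.6972, 1.382, 3.618, 4.3028]. Algebraic connectivity (smallest non-zero eigenvalue) = 0.6972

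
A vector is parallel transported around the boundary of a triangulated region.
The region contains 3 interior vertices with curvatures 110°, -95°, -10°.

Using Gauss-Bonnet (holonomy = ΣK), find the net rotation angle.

Holonomy = total enclosed curvature = 110° + (-95°) + (-10°) = 5°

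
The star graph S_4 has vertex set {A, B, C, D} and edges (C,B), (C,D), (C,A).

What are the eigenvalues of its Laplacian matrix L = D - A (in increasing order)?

The star S_4 is the complete bipartite graph K_{1,3} (one hub of degree 3, 3 leaves of degree 1). The Laplacian spectrum of K_{p,q} is 0, p (multiplicity q−1), q (multiplicity p−1), p+q. With p = 1, q = 3: 0 once, 1 with multiplicity 2, and 4 once. (Check: trace L = sum of degrees = 6 = 2·1 + 4.)
Laplacian eigenvalues (increasing order): [0.0, 1.0, 1.0, 4.0]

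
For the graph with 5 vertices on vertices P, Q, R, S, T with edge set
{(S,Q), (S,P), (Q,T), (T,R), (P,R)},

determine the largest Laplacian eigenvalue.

Degrees: deg(P) = 2, deg(Q) = 2, deg(R) = 2, deg(S) = 2, deg(T) = 2.
L = D − A with rows/columns ordered (P, Q, R, S, T):
  [ 2,  0, -1, -1,  0]
  [ 0,  2,  0, -1, -1]
  [-1,  0,  2,  0, -1]
  [-1, -1,  0,  2,  0]
  [ 0, -1, -1,  0,  2]
Characteristic polynomial: det(λI − L) = λ(λ² − 5λ + 5)².
Roots: λ = 0; (λ² − 5λ + 5) = 0 ⇒ λ = (5 ± √5)/2 ≈ 1.382, 3.618 (multiplicity 2).
(Check: the roots sum (with multiplicity) to 10, matching trace L = Σdeg = 2·5 = 10.)
Laplacian eigenvalues: [0.0, 1.382, 1.382, 3.618, 3.618]. Largest eigenvalue (spectral radius) = 3.618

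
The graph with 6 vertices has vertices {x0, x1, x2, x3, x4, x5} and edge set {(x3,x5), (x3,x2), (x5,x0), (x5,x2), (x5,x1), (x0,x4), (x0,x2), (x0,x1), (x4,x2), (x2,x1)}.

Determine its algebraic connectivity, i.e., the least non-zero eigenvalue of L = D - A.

Degrees: deg(x0) = 4, deg(x1) = 3, deg(x2) = 5, deg(x3) = 2, deg(x4) = 2, deg(x5) = 4.
L = D − A with rows/columns ordered (x0, x1, x2, x3, x4, x5):
  [ 4, -1, -1,  0, -1, -1]
  [-1,  3, -1,  0,  0, -1]
  [-1, -1,  5, -1, -1, -1]
  [ 0,  0, -1,  2,  0, -1]
  [-1,  0, -1,  0,  2,  0]
  [-1, -1, -1, -1,  0,  4]
Characteristic polynomial: det(λI − L) = λ(λ² − 7λ + 9)(λ² − 7λ + 11)(λ − 6).
Roots: λ = 0; (λ² − 7λ + 9) = 0 ⇒ λ = (7 ± √13)/2 ≈ 1.6972, 5.3028; (λ² − 7λ + 11) = 0 ⇒ λ = (7 ± √5)/2 ≈ 2.382, 4.618; (λ − 6) = 0 ⇒ λ = 6.
(Check: the roots sum (with multiplicity) to 20, matching trace L = Σdeg = 2·10 = 20.)
Laplacian eigenvalues: [0.0, 1.6972, 2.382, 4.618, 5.3028, 6.0]. Algebraic connectivity (smallest non-zero eigenvalue) = 1.6972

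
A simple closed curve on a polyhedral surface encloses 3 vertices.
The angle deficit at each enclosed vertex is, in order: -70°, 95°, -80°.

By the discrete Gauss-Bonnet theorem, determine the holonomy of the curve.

Holonomy = total enclosed curvature = (-70°) + 95° + (-80°) = -55°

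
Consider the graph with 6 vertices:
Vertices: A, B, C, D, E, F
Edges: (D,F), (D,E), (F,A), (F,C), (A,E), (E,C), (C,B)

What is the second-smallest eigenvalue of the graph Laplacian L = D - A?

Degrees: deg(A) = 2, deg(B) = 1, deg(C) = 3, deg(D) = 2, deg(E) = 3, deg(F) = 3.
L = D − A with rows/columns ordered (A, B, C, D, E, F):
  [ 2,  0,  0,  0, -1, -1]
  [ 0,  1, -1,  0,  0,  0]
  [ 0, -1,  3,  0, -1, -1]
  [ 0,  0,  0,  2, -1, -1]
  [-1,  0, -1, -1,  3,  0]
  [-1,  0, -1, -1,  0,  3]
Characteristic polynomial: det(λI − L) = λ(λ² − 6λ + 4)(λ − 2)(λ − 3)².
Roots: λ = 0; (λ² − 6λ + 4) = 0 ⇒ λ = 3 ± √5 ≈ 0.7639, 5.2361; (λ − 2) = 0 ⇒ λ = 2; (λ − 3) = 0 ⇒ λ = 3 (multiplicity 2).
(Check: the roots sum (with multiplicity) to 14, matching trace L = Σdeg = 2·7 = 14.)
Laplacian eigenvalues: [0.0, 0.7639, 2.0, 3.0, 3.0, 5.2361]. Algebraic connectivity (smallest non-zero eigenvalue) = 0.7639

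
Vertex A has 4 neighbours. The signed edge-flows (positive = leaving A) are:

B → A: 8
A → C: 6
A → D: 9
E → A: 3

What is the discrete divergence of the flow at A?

Divergence = sum of outgoing flows = (-8) + 6 + 9 + (-3) = 4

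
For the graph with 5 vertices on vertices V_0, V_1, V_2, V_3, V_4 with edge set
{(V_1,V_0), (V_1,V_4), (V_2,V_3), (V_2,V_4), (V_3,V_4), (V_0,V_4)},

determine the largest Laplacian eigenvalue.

Degrees: deg(V_0) = 2, deg(V_1) = 2, deg(V_2) = 2, deg(V_3) = 2, deg(V_4) = 4.
L = D − A with rows/columns ordered (V_0, V_1, V_2, V_3, V_4):
  [ 2, -1,  0,  0, -1]
  [-1,  2,  0,  0, -1]
  [ 0,  0,  2, -1, -1]
  [ 0,  0, -1,  2, -1]
  [-1, -1, -1, -1,  4]
Characteristic polynomial: det(λI − L) = λ(λ − 1)(λ − 3)²(λ − 5).
Roots: λ = 0; (λ − 1) = 0 ⇒ λ = 1; (λ − 3) = 0 ⇒ λ = 3 (multiplicity 2); (λ − 5) = 0 ⇒ λ = 5.
(Check: the roots sum (with multiplicity) to 12, matching trace L = Σdeg = 2·6 = 12.)
Laplacian eigenvalues: [0.0, 1.0, 3.0, 3.0, 5.0]. Largest eigenvalue (spectral radius) = 5.0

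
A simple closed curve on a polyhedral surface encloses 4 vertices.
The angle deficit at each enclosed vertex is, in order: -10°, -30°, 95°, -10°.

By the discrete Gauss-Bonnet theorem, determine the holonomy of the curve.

Holonomy = total enclosed curvature = (-10°) + (-30°) + 95° + (-10°) = 45°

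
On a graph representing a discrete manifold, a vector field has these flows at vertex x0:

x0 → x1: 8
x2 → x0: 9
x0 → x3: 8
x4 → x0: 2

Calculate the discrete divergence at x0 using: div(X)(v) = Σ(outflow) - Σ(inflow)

Divergence = sum of outgoing flows = 8 + (-9) + 8 + (-2) = 5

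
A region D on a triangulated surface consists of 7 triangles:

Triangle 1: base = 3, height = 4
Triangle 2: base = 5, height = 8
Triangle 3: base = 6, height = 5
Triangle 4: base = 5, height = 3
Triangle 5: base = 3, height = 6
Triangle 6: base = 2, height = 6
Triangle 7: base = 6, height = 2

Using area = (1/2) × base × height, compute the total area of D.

(1/2)×3×4 + (1/2)×5×8 + (1/2)×6×5 + (1/2)×5×3 + (1/2)×3×6 + (1/2)×2×6 + (1/2)×6×2 = 69.5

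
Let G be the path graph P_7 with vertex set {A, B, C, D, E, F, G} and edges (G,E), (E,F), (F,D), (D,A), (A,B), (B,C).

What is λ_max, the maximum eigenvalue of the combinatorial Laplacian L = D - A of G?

The path graph P_n has Laplacian eigenvalues λ_k = 2 − 2cos(kπ/n), k = 0, 1, …, n−1. Here n = 7:
k=0: 2 − 2cos(0) = 0.0; k=1: 2 − 2cos(π/7) = 0.1981; k=2: 2 − 2cos(2π/7) = 0.753; k=3: 2 − 2cos(3π/7) = 1.555; k=4: 2 − 2cos(4π/7) = 2.445; k=5: 2 − 2cos(5π/7) = 3.247; k=6: 2 − 2cos(6π/7) = 3.8019.
Laplacian eigenvalues: [0.0, 0.1981, 0.753, 1.555, 2.445, 3.247, 3.8019]. Largest eigenvalue (spectral radius) = 3.8019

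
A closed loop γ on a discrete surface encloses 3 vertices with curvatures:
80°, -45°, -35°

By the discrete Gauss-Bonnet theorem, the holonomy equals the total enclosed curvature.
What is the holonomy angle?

Holonomy = total enclosed curvature = 80° + (-45°) + (-35°) = 0°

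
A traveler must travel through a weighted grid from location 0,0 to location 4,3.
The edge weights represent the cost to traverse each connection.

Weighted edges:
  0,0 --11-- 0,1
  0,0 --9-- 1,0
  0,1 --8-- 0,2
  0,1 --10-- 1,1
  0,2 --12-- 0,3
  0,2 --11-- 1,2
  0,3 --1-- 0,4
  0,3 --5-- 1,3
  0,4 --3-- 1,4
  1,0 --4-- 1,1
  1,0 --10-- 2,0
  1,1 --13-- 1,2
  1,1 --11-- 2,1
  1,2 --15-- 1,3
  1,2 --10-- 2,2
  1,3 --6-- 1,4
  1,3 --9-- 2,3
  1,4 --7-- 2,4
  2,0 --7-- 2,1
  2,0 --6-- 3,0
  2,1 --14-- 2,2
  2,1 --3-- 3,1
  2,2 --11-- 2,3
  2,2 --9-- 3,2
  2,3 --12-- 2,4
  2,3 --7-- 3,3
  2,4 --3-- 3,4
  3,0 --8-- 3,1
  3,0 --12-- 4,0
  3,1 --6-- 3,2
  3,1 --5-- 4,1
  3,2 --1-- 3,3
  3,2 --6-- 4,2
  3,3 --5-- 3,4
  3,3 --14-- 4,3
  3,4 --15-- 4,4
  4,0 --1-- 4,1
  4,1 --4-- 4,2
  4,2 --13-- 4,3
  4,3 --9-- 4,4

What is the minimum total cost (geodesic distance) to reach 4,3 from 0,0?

Shortest path: 0,0 → 1,0 → 1,1 → 2,1 → 3,1 → 3,2 → 3,3 → 4,3, total weight = 48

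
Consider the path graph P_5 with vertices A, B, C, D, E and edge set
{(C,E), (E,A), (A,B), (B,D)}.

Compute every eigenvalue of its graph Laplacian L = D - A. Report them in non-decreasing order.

The path graph P_n has Laplacian eigenvalues λ_k = 2 − 2cos(kπ/n), k = 0, 1, …, n−1. Here n = 5:
k=0: 2 − 2cos(0) = 0.0; k=1: 2 − 2cos(π/5) = 0.382; k=2: 2 − 2cos(2π/5) = 1.382; k=3: 2 − 2cos(3π/5) = 2.618; k=4: 2 − 2cos(4π/5) = 3.618.
Laplacian eigenvalues (increasing order): [0.0, 0.382, 1.382, 2.618, 3.618]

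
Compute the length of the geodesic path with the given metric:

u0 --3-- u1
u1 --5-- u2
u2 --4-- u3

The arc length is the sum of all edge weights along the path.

Arc length = 3 + 5 + 4 = 12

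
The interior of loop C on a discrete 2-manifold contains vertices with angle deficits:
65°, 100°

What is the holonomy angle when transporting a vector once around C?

Holonomy = total enclosed curvature = 65° + 100° = 165°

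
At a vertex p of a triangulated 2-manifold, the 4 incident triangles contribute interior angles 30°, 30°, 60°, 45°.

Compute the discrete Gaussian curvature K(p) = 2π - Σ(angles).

Sum of angles = 165°. K = 360° - 165° = 195°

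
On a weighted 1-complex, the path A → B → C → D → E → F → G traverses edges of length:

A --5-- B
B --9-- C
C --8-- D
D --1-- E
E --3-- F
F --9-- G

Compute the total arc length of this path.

Arc length = 5 + 9 + 8 + 1 + 3 + 9 = 35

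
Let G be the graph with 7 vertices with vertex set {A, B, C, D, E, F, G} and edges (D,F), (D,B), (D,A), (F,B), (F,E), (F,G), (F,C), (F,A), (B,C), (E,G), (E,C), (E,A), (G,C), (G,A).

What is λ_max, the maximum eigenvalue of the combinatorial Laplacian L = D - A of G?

Degrees: deg(A) = 4, deg(B) = 3, deg(C) = 4, deg(D) = 3, deg(E) = 4, deg(F) = 6, deg(G) = 4.
L = D − A with rows/columns ordered (A, B, C, D, E, F, G):
  [ 4,  0,  0, -1, -1, -1, -1]
  [ 0,  3, -1, -1,  0, -1,  0]
  [ 0, -1,  4,  0, -1, -1, -1]
  [-1, -1,  0,  3,  0, -1,  0]
  [-1,  0, -1,  0,  4, -1, -1]
  [-1, -1, -1, -1, -1,  6, -1]
  [-1,  0, -1,  0, -1, -1,  4]
Characteristic polynomial: det(λI − L) = λ(λ² − 8λ + 13)(λ − 3)(λ − 5)²(λ − 7).
Roots: λ = 0; (λ² − 8λ + 13) = 0 ⇒ λ = 4 ± √3 ≈ 2.2679, 5.7321; (λ − 3) = 0 ⇒ λ = 3; (λ − 5) = 0 ⇒ λ = 5 (multiplicity 2); (λ − 7) = 0 ⇒ λ = 7.
(Check: the roots sum (with multiplicity) to 28, matching trace L = Σdeg = 2·14 = 28.)
Laplacian eigenvalues: [0.0, 2.2679, 3.0, 5.0, 5.0, 5.7321, 7.0]. Largest eigenvalue (spectral radius) = 7.0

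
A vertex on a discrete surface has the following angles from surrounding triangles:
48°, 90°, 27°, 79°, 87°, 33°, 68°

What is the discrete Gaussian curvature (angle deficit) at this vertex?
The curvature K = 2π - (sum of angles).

Sum of angles = 432°. K = 360° - 432° = -72° = -2π/5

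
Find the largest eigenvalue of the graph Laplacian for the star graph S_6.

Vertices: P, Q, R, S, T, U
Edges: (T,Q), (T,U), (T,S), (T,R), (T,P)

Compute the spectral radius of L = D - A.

The star S_6 is the complete bipartite graph K_{1,5} (one hub of degree 5, 5 leaves of degree 1). The Laplacian spectrum of K_{p,q} is 0, p (multiplicity q−1), q (multiplicity p−1), p+q. With p = 1, q = 5: 0 once, 1 with multiplicity 4, and 6 once. (Check: trace L = sum of degrees = 10 = 4·1 + 6.)
Laplacian eigenvalues: [0.0, 1.0, 1.0, 1.0, 1.0, 6.0]. Largest eigenvalue (spectral radius) = 6.0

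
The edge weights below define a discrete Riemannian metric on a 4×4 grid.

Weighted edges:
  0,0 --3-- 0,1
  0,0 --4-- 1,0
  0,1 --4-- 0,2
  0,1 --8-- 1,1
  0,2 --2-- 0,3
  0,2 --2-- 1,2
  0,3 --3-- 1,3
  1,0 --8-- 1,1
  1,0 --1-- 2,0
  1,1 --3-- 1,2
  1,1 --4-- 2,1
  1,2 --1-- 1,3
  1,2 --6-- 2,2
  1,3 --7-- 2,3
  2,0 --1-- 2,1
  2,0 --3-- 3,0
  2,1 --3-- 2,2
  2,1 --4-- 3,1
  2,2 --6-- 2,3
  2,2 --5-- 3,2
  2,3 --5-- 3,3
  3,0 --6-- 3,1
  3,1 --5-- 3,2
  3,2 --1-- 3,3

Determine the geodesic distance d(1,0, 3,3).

Shortest path: 1,0 → 2,0 → 2,1 → 2,2 → 3,2 → 3,3, total weight = 11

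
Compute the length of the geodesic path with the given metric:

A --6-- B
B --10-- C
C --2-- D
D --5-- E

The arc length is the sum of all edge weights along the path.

Arc length = 6 + 10 + 2 + 5 = 23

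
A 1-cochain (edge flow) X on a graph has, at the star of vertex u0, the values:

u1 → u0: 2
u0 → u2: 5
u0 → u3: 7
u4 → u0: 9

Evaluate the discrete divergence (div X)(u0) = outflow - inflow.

Divergence = sum of outgoing flows = (-2) + 5 + 7 + (-9) = 1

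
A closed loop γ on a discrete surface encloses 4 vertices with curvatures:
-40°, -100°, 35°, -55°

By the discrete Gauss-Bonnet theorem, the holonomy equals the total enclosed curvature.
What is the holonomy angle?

Holonomy = total enclosed curvature = (-40°) + (-100°) + 35° + (-55°) = -160°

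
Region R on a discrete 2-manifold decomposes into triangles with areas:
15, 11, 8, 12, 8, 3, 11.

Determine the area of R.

15 + 11 + 8 + 12 + 8 + 3 + 11 = 68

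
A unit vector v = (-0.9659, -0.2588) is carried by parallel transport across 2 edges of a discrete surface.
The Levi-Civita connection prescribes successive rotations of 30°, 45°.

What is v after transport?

Total rotation: 30° + 45° = 75°. Final vector: (0, -1)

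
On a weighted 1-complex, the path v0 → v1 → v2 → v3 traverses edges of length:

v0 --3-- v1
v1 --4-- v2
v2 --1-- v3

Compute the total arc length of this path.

Arc length = 3 + 4 + 1 = 8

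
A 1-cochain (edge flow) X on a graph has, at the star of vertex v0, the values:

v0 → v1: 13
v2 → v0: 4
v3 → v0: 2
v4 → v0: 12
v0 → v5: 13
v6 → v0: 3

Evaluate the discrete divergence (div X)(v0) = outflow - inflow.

Divergence = sum of outgoing flows = 13 + (-4) + (-2) + (-12) + 13 + (-3) = 5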